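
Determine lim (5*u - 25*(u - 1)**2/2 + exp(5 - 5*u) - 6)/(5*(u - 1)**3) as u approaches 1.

Direct substitution gives 0/0.
Apply L'Hôpital: lim (-25*u - 5*e^(5 - 5*u) + 30)/(15*(u - 1)^2), still 0/0.
Apply L'Hôpital: lim (25*e^(5 - 5*u) - 25)/(30*u - 30), still 0/0.
After 3 applications of L'Hôpital's rule the quotient is (-125*e^(5 - 5*u))/(30); substituting u = 1 gives -25/6.

-25/6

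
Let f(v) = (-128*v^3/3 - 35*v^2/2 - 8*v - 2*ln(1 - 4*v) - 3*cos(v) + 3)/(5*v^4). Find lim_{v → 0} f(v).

1023/40

Substitution gives 0/0 (the numerator vanishes to order 4).
Expand each term to order v^4: the coefficient of v^4 in -3·cos(v) is -1/8 and in -2·ln(1 - 4v) is 128.
Lower-order terms cancel with the polynomial part, so the numerator is (1023/8)·v^4 + o(v^4), and the limit is (1023/8)/(5) = 1023/40.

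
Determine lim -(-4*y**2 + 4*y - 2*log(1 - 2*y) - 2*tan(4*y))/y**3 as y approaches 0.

112/3

Substitution gives 0/0 (the numerator vanishes to order 3).
Expand each term to order y^3: the coefficient of y^3 in -2·tan(4y) is -128/3 and in -2·ln(1 - 2y) is 16/3.
Lower-order terms cancel with the polynomial part, so the numerator is (-112/3)·y^3 + o(y^3), and the limit is (-112/3)/(-1) = 112/3.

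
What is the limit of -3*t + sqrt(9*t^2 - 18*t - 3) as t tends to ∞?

-3

An ∞ − ∞ form. Rationalising with the conjugate, the difference becomes (-18t - 3) / (√(9*t^2 - 18*t - 3) + 3t).
For large t the denominator behaves like 2·3t, so the quotient tends to -18/6 = -3.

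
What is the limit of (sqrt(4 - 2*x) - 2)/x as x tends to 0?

-1/2

A 0/0 form; rationalise with √(4 - 2x) + √4. This collapses the numerator to -2x, leaving -2/(√(4 - 2x) + √4) → -2/(2√4) = -1/2.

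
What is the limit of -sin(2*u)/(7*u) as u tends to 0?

Substitution gives 0/0.
Write it as (2/(-7))·sin(2u)/(2u); since sin(θ)/θ → 1, the limit is -2/7.

-2/7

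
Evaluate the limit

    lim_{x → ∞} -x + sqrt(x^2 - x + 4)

-1/2

This has the form ∞ − ∞. Multiply and divide by the conjugate √(x^2 - x + 4) + x.
That gives (-x + 4) / (√(x^2 - x + 4) + x).
Divide numerator and denominator by x: the limit is -1/(2·1) = -1/2.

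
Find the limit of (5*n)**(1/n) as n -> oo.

Base → ∞ and exponent → 0: an ∞^0 form.
Take logs: (1/n)·ln(5·n^1) = (ln 5 + 1·ln n)/n → 0.
So the limit is e^0 = 1.

1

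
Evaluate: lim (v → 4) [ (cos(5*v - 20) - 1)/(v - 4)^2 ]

Direct substitution gives 0/0.
Apply L'Hôpital: lim (-5*sin(5*v - 20))/(2*v - 8), still 0/0.
After 2 applications of L'Hôpital's rule the quotient is (-25*cos(5*v - 20))/(2); substituting v = 4 gives -25/2.

-25/2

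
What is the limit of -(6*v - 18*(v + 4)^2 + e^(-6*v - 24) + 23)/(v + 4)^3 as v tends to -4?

Direct substitution gives 0/0.
Apply L'Hôpital: lim (-36*v - 6*e^(-6*v - 24) - 138)/(-3*(v + 4)^2), still 0/0.
Apply L'Hôpital: lim (36*e^(-6*v - 24) - 36)/(-6*v - 24), still 0/0.
After 3 applications of L'Hôpital's rule the quotient is (-216*e^(-6*v - 24))/(-6); substituting v = -4 gives 36.

36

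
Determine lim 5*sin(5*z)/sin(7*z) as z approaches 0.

25/7

Substitution gives 0/0.
Divide numerator and denominator by z: sin(5z)/z → 5 and sin(7z)/z → 7, so the limit is 5·5/7 = 25/7.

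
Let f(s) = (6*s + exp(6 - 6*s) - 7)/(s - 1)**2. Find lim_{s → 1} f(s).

Direct substitution gives 0/0.
Apply L'Hôpital: lim (6 - 6*e^(6 - 6*s))/(2*s - 2), still 0/0.
After 2 applications of L'Hôpital's rule the quotient is (36*e^(6 - 6*s))/(2); substituting s = 1 gives 18.

18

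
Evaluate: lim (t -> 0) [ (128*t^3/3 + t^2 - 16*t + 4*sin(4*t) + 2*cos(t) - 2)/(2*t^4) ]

Substitution gives 0/0; apply L'Hôpital's rule 4 times.
After differentiating numerator and denominator 4 times the quotient is (1024*sin(4*t) + 2*cos(t))/(48); at t = 0 this is 1/24.

1/24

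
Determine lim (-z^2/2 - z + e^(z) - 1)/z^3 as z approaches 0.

Direct substitution gives 0/0.
Apply L'Hôpital: lim (-z + e^(z) - 1)/(3*z^2), still 0/0.
Apply L'Hôpital: lim (e^(z) - 1)/(6*z), still 0/0.
After 3 applications of L'Hôpital's rule the quotient is (e^(z))/(6); substituting z = 0 gives 1/6.

1/6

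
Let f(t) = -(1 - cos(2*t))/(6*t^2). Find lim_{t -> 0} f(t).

-1/3

Substitution gives 0/0.
Use (1 − cos u)/u² → 1/2 with u = 2t: the limit is 2²/(2·(-6)) = -1/3.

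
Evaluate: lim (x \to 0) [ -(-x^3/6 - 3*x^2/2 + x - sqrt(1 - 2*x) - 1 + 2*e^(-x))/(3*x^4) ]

Substitution gives 0/0 (the numerator vanishes to order 4).
Expand each term to order x^4: the coefficient of x^4 in 2·e^(-x) is 1/12 and in −√(1 - 2x) is 5/8.
Lower-order terms cancel with the polynomial part, so the numerator is (17/24)·x^4 + o(x^4), and the limit is (17/24)/(-3) = -17/72.

-17/72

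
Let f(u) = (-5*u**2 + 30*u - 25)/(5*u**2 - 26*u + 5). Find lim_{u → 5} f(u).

At u = 5 both the top and bottom vanish — a removable singularity. Factoring out (u - 5) from each leaves (5 - 5*u)/(5*u - 1), which at u = 5 equals -5/6.

-5/6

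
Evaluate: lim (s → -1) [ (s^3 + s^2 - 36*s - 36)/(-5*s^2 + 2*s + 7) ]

At s = -1 both the top and bottom vanish — a removable singularity. Factoring out (s + 1) from each leaves (s^2 - 36)/(7 - 5*s), which at s = -1 equals -35/12.

-35/12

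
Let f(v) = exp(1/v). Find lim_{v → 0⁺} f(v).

∞

As v → 0⁺, 1/(v) → +∞, so e^(1/(v)) → ∞.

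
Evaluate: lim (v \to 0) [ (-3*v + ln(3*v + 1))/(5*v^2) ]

Direct substitution gives 0/0.
Apply L'Hôpital: lim (-3 + 3/(3*v + 1))/(10*v), still 0/0.
After 2 applications of L'Hôpital's rule the quotient is (-9/(3*v + 1)^2)/(10); substituting v = 0 gives -9/10.

-9/10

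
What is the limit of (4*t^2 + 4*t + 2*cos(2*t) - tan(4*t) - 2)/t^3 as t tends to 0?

Substitution gives 0/0; apply L'Hôpital's rule 3 times.
After differentiating numerator and denominator 3 times the quotient is (16*sin(2*t) - 384*tan(4*t)^4 - 512*tan(4*t)^2 - 128)/(6); at t = 0 this is -64/3.

-64/3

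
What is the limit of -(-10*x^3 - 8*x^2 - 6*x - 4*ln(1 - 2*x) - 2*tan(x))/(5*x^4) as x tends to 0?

Substitution gives 0/0; apply L'Hôpital's rule 4 times.
After differentiating numerator and denominator 4 times the quotient is (16*tan(x)/cos(x)^2 - 48*tan(x)/cos(x)^4 + 384/(2*x - 1)^4)/(-120); at x = 0 this is -16/5.

-16/5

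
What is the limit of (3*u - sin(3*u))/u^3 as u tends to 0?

9/2

Direct substitution gives 0/0.
Apply L'Hôpital: lim (3 - 3*cos(3*u))/(3*u^2), still 0/0.
Apply L'Hôpital: lim (9*sin(3*u))/(6*u), still 0/0.
After 3 applications of L'Hôpital's rule the quotient is (27*cos(3*u))/(6); substituting u = 0 gives 9/2.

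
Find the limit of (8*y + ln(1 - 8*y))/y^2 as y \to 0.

-32

Direct substitution gives 0/0.
Apply L'Hôpital: lim (8 - 8/(1 - 8*y))/(2*y), still 0/0.
After 2 applications of L'Hôpital's rule the quotient is (-64/(1 - 8*y)^2)/(2); substituting y = 0 gives -32.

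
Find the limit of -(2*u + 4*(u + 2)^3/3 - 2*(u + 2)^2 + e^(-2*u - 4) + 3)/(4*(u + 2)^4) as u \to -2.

-1/6

Direct substitution gives 0/0.
Apply L'Hôpital: lim (-4*u + 4*(u + 2)^2 - 2*e^(-2*u - 4) - 6)/(-16*(u + 2)^3), still 0/0.
Apply L'Hôpital: lim (8*u + 4*e^(-2*u - 4) + 12)/(-48*(u + 2)^2), still 0/0.
Apply L'Hôpital: lim (8 - 8*e^(-2*u - 4))/(-96*u - 192), still 0/0.
After 4 applications of L'Hôpital's rule the quotient is (16*e^(-2*u - 4))/(-96); substituting u = -2 gives -1/6.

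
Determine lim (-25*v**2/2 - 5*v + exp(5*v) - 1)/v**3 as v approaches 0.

125/6

Direct substitution gives 0/0.
Apply L'Hôpital: lim (-25*v + 5*e^(5*v) - 5)/(3*v^2), still 0/0.
Apply L'Hôpital: lim (25*e^(5*v) - 25)/(6*v), still 0/0.
After 3 applications of L'Hôpital's rule the quotient is (125*e^(5*v))/(6); substituting v = 0 gives 125/6.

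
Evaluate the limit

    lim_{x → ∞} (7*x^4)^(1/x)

1

Base → ∞ and exponent → 0: an ∞^0 form.
Take logs: (1/x)·ln(7·x^4) = (ln 7 + 4·ln x)/x → 0.
So the limit is e^0 = 1.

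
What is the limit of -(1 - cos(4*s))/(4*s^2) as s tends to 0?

-2

Substitution gives 0/0.
Use (1 − cos u)/u² → 1/2 with u = 4s: the limit is 4²/(2·(-4)) = -2.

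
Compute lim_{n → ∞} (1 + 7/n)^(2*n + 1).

Let L be the limit and take ln: ln L = lim (2n + 1)·ln(1 + 7/n) = lim (2n + 1)·(7/n + O(1/n²)) = 14.
Hence L = e^(14).

e^(14)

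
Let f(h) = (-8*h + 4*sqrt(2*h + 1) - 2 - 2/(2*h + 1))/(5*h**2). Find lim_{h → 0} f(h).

-2

Substitution gives 0/0 (the numerator vanishes to order 2).
Expand each term to order h^2: the coefficient of h^2 in 4·√(1 + 2h) is -2 and in -2·1/(1 + 2h) is -8.
Lower-order terms cancel with the polynomial part, so the numerator is (-10)·h^2 + o(h^2), and the limit is (-10)/(5) = -2.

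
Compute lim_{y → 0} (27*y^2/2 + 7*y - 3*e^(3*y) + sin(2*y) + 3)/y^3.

Substitution gives 0/0; apply L'Hôpital's rule 3 times.
After differentiating numerator and denominator 3 times the quotient is (-81*e^(3*y) - 8*cos(2*y))/(6); at y = 0 this is -89/6.

-89/6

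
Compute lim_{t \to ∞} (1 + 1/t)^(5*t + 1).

The base → 1 and the exponent → ∞: a 1^∞ form.
Take logarithms: (5t + 1)·ln(1 + 1/t). Since ln(1+u) ~ u for small u, this behaves like (5t)·(1/t) → 5.
So the limit is e^(5).

e^(5)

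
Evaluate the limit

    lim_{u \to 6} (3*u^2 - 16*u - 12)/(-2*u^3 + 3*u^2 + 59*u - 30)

-20/121

Since u = 6 makes numerator and denominator zero, (u - 6) divides both.
Cancelling it gives (3*u + 2)/(-2*u^2 - 9*u + 5); now plug in u = 6 to get -20/121.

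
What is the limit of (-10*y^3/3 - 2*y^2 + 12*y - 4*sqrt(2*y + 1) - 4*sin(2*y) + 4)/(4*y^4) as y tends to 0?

5/8

Substitution gives 0/0 (the numerator vanishes to order 4).
Expand each term to order y^4: the coefficient of y^4 in -4·√(1 + 2y) is 5/2 and in -4·sin(2y) is 0.
Lower-order terms cancel with the polynomial part, so the numerator is (5/2)·y^4 + o(y^4), and the limit is (5/2)/(4) = 5/8.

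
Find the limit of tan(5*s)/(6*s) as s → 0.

5/6

Substitution gives 0/0.
Since tan(u)/u → 1 as u → 0, tan(5s)/(5s) → 1 and the limit is 5/6.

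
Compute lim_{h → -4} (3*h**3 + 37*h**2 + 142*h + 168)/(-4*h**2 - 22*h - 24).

At h = -4 both the top and bottom vanish — a removable singularity. Factoring out (h + 4) from each leaves (3*h^2 + 25*h + 42)/(-4*h - 6), which at h = -4 equals -1.

-1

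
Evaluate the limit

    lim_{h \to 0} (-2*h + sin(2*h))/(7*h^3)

Direct substitution gives 0/0.
Apply L'Hôpital: lim (2*cos(2*h) - 2)/(21*h^2), still 0/0.
Apply L'Hôpital: lim (-4*sin(2*h))/(42*h), still 0/0.
After 3 applications of L'Hôpital's rule the quotient is (-8*cos(2*h))/(42); substituting h = 0 gives -4/21.

-4/21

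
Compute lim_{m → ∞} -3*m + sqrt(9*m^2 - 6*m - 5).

-1

This has the form ∞ − ∞. Multiply and divide by the conjugate √(9*m^2 - 6*m - 5) + 3m.
That gives (-6m - 5) / (√(9*m^2 - 6*m - 5) + 3m).
Divide numerator and denominator by m: the limit is -6/(2·3) = -1.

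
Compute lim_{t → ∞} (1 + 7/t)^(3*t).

The base → 1 and the exponent → ∞: a 1^∞ form.
Take logarithms: (3t)·ln(1 + 7/t). Since ln(1+u) ~ u for small u, this behaves like (3t)·(7/t) → 21.
So the limit is e^(21).

e^(21)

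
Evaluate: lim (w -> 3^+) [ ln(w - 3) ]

-∞

As w → 3⁺, w - 3 → 0⁺ and ln(w - 3) → −∞.
Multiplying by 1 gives -∞.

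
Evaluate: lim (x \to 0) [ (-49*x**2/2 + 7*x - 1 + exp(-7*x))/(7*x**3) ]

Direct substitution gives 0/0.
Apply L'Hôpital: lim (-49*x + 7 - 7*e^(-7*x))/(21*x^2), still 0/0.
Apply L'Hôpital: lim (-49 + 49*e^(-7*x))/(42*x), still 0/0.
After 3 applications of L'Hôpital's rule the quotient is (-343*e^(-7*x))/(42); substituting x = 0 gives -49/6.

-49/6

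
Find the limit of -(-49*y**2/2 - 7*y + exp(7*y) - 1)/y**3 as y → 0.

Direct substitution gives 0/0.
Apply L'Hôpital: lim (-49*y + 7*e^(7*y) - 7)/(-3*y^2), still 0/0.
Apply L'Hôpital: lim (49*e^(7*y) - 49)/(-6*y), still 0/0.
After 3 applications of L'Hôpital's rule the quotient is (343*e^(7*y))/(-6); substituting y = 0 gives -343/6.

-343/6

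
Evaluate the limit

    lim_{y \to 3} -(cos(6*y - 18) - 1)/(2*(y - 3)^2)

Direct substitution gives 0/0.
Apply L'Hôpital: lim (-6*sin(6*y - 18))/(12 - 4*y), still 0/0.
After 2 applications of L'Hôpital's rule the quotient is (-36*cos(6*y - 18))/(-4); substituting y = 3 gives 9.

9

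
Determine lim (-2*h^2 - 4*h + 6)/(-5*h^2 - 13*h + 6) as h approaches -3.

At h = -3 both the top and bottom vanish — a removable singularity. Factoring out (h + 3) from each leaves (2 - 2*h)/(2 - 5*h), which at h = -3 equals 8/17.

8/17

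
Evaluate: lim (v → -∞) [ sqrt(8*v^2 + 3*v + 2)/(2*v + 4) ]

For large |v|, √(8*v^2 + 3*v + 2) ≈ √8·|v| and the denominator ≈ 2v.
Since v → −∞, |v| = −v, giving −√8/(2) = -√(2).

-√(2)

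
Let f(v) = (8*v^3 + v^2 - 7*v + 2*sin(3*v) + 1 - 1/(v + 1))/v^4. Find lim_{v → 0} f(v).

Substitution gives 0/0; apply L'Hôpital's rule 4 times.
After differentiating numerator and denominator 4 times the quotient is (162*sin(3*v) - 24/(v + 1)^5)/(24); at v = 0 this is -1.

-1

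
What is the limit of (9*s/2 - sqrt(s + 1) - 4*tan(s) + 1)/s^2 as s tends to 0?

Substitution gives 0/0 (the numerator vanishes to order 2).
Expand each term to order s^2: the coefficient of s^2 in -4·tan(s) is 0 and in −√(1 + s) is 1/8.
Lower-order terms cancel with the polynomial part, so the numerator is (1/8)·s^2 + o(s^2), and the limit is (1/8)/(1) = 1/8.

1/8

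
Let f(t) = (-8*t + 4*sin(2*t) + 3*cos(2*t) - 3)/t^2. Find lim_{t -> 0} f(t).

-6

Substitution gives 0/0; apply L'Hôpital's rule 2 times.
After differentiating numerator and denominator 2 times the quotient is (-16*sin(2*t) - 12*cos(2*t))/(2); at t = 0 this is -6.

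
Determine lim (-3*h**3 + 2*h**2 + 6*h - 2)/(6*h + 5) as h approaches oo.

-∞

The numerator has higher degree (3 > 1); the quotient behaves like (-3/(6))·h^2 for large |h|.
As h → +∞ this diverges to -∞.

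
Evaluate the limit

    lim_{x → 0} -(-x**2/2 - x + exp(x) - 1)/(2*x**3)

-1/12

Direct substitution gives 0/0.
Apply L'Hôpital: lim (-x + e^(x) - 1)/(-6*x^2), still 0/0.
Apply L'Hôpital: lim (e^(x) - 1)/(-12*x), still 0/0.
After 3 applications of L'Hôpital's rule the quotient is (e^(x))/(-12); substituting x = 0 gives -1/12.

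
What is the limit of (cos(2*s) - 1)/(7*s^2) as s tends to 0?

-2/7

Direct substitution gives 0/0.
Apply L'Hôpital: lim (-2*sin(2*s))/(14*s), still 0/0.
After 2 applications of L'Hôpital's rule the quotient is (-4*cos(2*s))/(14); substituting s = 0 gives -2/7.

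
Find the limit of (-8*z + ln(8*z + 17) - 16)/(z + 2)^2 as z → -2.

Direct substitution gives 0/0.
Apply L'Hôpital: lim (-8 + 8/(8*z + 17))/(2*z + 4), still 0/0.
After 2 applications of L'Hôpital's rule the quotient is (-64/(8*z + 17)^2)/(2); substituting z = -2 gives -32.

-32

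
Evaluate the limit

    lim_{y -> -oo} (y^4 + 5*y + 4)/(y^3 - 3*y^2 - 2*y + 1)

-∞

The numerator has higher degree (4 > 3); the quotient behaves like (1/(1))·y^1 for large |y|.
As y → −∞ this diverges to -∞.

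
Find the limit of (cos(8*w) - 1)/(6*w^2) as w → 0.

Direct substitution gives 0/0.
Apply L'Hôpital: lim (-8*sin(8*w))/(12*w), still 0/0.
After 2 applications of L'Hôpital's rule the quotient is (-64*cos(8*w))/(12); substituting w = 0 gives -16/3.

-16/3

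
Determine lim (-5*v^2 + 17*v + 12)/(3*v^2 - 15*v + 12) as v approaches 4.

-23/9

Since v = 4 makes numerator and denominator zero, (v - 4) divides both.
Cancelling it gives (-5*v - 3)/(3*v - 3); now plug in v = 4 to get -23/9.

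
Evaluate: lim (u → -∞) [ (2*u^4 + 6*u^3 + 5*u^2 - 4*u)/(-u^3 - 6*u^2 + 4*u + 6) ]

∞

The numerator has higher degree (4 > 3); the quotient behaves like (2/(-1))·u^1 for large |u|.
As u → −∞ this diverges to ∞.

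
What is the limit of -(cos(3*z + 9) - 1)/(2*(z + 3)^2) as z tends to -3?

Direct substitution gives 0/0.
Apply L'Hôpital: lim (-3*sin(3*z + 9))/(-4*z - 12), still 0/0.
After 2 applications of L'Hôpital's rule the quotient is (-9*cos(3*z + 9))/(-4); substituting z = -3 gives 9/4.

9/4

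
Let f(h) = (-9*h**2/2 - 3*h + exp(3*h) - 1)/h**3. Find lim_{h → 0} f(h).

9/2

Direct substitution gives 0/0.
Apply L'Hôpital: lim (-9*h + 3*e^(3*h) - 3)/(3*h^2), still 0/0.
Apply L'Hôpital: lim (9*e^(3*h) - 9)/(6*h), still 0/0.
After 3 applications of L'Hôpital's rule the quotient is (27*e^(3*h))/(6); substituting h = 0 gives 9/2.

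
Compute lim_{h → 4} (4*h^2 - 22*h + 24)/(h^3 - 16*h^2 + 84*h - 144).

Since h = 4 makes numerator and denominator zero, (h - 4) divides both.
Cancelling it gives (4*h - 6)/(h^2 - 12*h + 36); now plug in h = 4 to get 5/2.

5/2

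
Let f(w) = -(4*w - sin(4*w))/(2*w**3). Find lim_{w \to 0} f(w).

Direct substitution gives 0/0.
Apply L'Hôpital: lim (4 - 4*cos(4*w))/(-6*w^2), still 0/0.
Apply L'Hôpital: lim (16*sin(4*w))/(-12*w), still 0/0.
After 3 applications of L'Hôpital's rule the quotient is (64*cos(4*w))/(-12); substituting w = 0 gives -16/3.

-16/3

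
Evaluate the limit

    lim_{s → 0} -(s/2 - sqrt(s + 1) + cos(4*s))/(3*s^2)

21/8

Substitution gives 0/0 (the numerator vanishes to order 2).
Expand each term to order s^2: the coefficient of s^2 in cos(4s) is -8 and in −√(1 + s) is 1/8.
Lower-order terms cancel with the polynomial part, so the numerator is (-63/8)·s^2 + o(s^2), and the limit is (-63/8)/(-3) = 21/8.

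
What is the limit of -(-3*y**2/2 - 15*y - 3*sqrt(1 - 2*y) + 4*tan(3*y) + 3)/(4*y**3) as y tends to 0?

-75/8

Substitution gives 0/0 (the numerator vanishes to order 3).
Expand each term to order y^3: the coefficient of y^3 in 4·tan(3y) is 36 and in -3·√(1 - 2y) is 3/2.
Lower-order terms cancel with the polynomial part, so the numerator is (75/2)·y^3 + o(y^3), and the limit is (75/2)/(-4) = -75/8.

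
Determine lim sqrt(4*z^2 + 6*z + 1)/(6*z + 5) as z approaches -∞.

For large |z|, √(4*z^2 + 6*z + 1) ≈ √4·|z| and the denominator ≈ 6z.
Since z → −∞, |z| = −z, giving −√4/(6) = -1/3.

-1/3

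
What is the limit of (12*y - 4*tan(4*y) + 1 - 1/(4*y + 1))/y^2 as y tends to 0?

Substitution gives 0/0; apply L'Hôpital's rule 2 times.
After differentiating numerator and denominator 2 times the quotient is (-128*tan(4*y)/cos(4*y)^2 - 32/(4*y + 1)^3)/(2); at y = 0 this is -16.

-16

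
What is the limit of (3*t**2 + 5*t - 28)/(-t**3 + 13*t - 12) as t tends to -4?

19/35

Since t = -4 makes numerator and denominator zero, (t + 4) divides both.
Cancelling it gives (3*t - 7)/(-t^2 + 4*t - 3); now plug in t = -4 to get 19/35.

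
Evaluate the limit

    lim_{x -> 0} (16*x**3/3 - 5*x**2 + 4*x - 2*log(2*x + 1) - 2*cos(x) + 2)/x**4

Substitution gives 0/0 (the numerator vanishes to order 4).
Expand each term to order x^4: the coefficient of x^4 in -2·cos(x) is -1/12 and in -2·ln(1 + 2x) is 8.
Lower-order terms cancel with the polynomial part, so the numerator is (95/12)·x^4 + o(x^4), and the limit is (95/12)/(1) = 95/12.

95/12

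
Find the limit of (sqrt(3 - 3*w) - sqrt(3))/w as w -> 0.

Substitution gives 0/0. Multiply numerator and denominator by the conjugate √(3 - 3w) + √3.
The numerator becomes (3 - 3w) − 3 = -3w, so the expression simplifies to -3/(√(3 - 3w) + √3).
Letting w → 0 gives -3/(2√3) = -√(3)/2.

-√(3)/2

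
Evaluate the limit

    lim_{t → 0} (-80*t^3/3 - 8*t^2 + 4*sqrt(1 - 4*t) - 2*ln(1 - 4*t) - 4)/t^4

Substitution gives 0/0; apply L'Hôpital's rule 4 times.
After differentiating numerator and denominator 4 times the quotient is (3072/(1 - 4*t)^4 - 960*(4*t - 1)^4/(1 - 4*t)^(15/2))/(24); at t = 0 this is 88.

88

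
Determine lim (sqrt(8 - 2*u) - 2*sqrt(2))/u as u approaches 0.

Substitution gives 0/0. Multiply numerator and denominator by the conjugate √(8 - 2u) + √8.
The numerator becomes (8 - 2u) − 8 = -2u, so the expression simplifies to -2/(√(8 - 2u) + √8).
Letting u → 0 gives -2/(2√8) = -√(2)/4.

-√(2)/4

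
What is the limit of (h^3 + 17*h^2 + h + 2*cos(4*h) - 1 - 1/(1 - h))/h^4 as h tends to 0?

61/3

Substitution gives 0/0; apply L'Hôpital's rule 4 times.
After differentiating numerator and denominator 4 times the quotient is (512*cos(4*h) + 24/(h - 1)^5)/(24); at h = 0 this is 61/3.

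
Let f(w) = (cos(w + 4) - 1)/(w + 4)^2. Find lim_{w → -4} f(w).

Direct substitution gives 0/0.
Apply L'Hôpital: lim (-sin(w + 4))/(2*w + 8), still 0/0.
After 2 applications of L'Hôpital's rule the quotient is (-cos(w + 4))/(2); substituting w = -4 gives -1/2.

-1/2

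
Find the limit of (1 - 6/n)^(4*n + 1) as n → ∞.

e^(-24)

The base → 1 and the exponent → ∞: a 1^∞ form.
Take logarithms: (4n + 1)·ln(1 - 6/n). Since ln(1+u) ~ u for small u, this behaves like (4n)·(-6/n) → -24.
So the limit is e^(-24).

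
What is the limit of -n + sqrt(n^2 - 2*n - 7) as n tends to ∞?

An ∞ − ∞ form. Rationalising with the conjugate, the difference becomes (-2n - 7) / (√(n^2 - 2*n - 7) + n).
For large n the denominator behaves like 2·n, so the quotient tends to -2/2 = -1.

-1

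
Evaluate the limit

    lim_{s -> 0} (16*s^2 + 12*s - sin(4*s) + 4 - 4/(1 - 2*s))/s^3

-64/3

Substitution gives 0/0 (the numerator vanishes to order 3).
Expand each term to order s^3: the coefficient of s^3 in -4·1/(1 - 2s) is -32 and in −sin(4s) is 32/3.
Lower-order terms cancel with the polynomial part, so the numerator is (-64/3)·s^3 + o(s^3), and the limit is (-64/3)/(1) = -64/3.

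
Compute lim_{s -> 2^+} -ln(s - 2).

∞

As s → 2⁺, s - 2 → 0⁺ and ln(s - 2) → −∞.
Multiplying by -1 gives ∞.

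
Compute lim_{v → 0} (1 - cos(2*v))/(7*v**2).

Substitution gives 0/0.
Use (1 − cos u)/u² → 1/2 with u = 2v: the limit is 2²/(2·7) = 2/7.

2/7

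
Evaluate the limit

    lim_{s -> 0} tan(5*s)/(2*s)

5/2

Substitution gives 0/0.
Since tan(u)/u → 1 as u → 0, tan(5s)/(5s) → 1 and the limit is 5/2.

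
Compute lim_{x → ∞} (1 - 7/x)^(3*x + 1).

e^(-21)

Write it as [(1 - 7/x)^x]^(3) · (1 - 7/x)^(1). The bracketed term tends to e^(-7) and the second factor to 1, so the limit is e^(-21).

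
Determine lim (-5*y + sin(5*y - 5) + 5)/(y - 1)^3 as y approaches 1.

-125/6

Direct substitution gives 0/0.
Apply L'Hôpital: lim (5*cos(5*y - 5) - 5)/(3*(y - 1)^2), still 0/0.
Apply L'Hôpital: lim (-25*sin(5*y - 5))/(6*y - 6), still 0/0.
After 3 applications of L'Hôpital's rule the quotient is (-125*cos(5*y - 5))/(6); substituting y = 1 gives -125/6.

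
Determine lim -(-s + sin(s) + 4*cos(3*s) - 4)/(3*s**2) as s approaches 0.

Substitution gives 0/0; apply L'Hôpital's rule 2 times.
After differentiating numerator and denominator 2 times the quotient is (-sin(s) - 36*cos(3*s))/(-6); at s = 0 this is 6.

6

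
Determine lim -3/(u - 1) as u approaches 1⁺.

As u → 1⁺, (u - 1) → 0⁺, so (u - 1)^1 → 0⁺ and -3/(u - 1)^1 → -∞.

-∞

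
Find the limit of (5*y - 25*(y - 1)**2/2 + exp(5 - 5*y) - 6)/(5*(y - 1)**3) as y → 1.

-25/6

Direct substitution gives 0/0.
Apply L'Hôpital: lim (-25*y - 5*e^(5 - 5*y) + 30)/(15*(y - 1)^2), still 0/0.
Apply L'Hôpital: lim (25*e^(5 - 5*y) - 25)/(30*y - 30), still 0/0.
After 3 applications of L'Hôpital's rule the quotient is (-125*e^(5 - 5*y))/(30); substituting y = 1 gives -25/6.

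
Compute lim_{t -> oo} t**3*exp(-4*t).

Write as t^3/e^{4t}, an ∞/∞ form.
Exponential growth dominates any polynomial, so repeated L'Hôpital (or the standard result) gives 0.

0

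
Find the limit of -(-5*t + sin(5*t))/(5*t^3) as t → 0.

25/6

Direct substitution gives 0/0.
Apply L'Hôpital: lim (5*cos(5*t) - 5)/(-15*t^2), still 0/0.
Apply L'Hôpital: lim (-25*sin(5*t))/(-30*t), still 0/0.
After 3 applications of L'Hôpital's rule the quotient is (-125*cos(5*t))/(-30); substituting t = 0 gives 25/6.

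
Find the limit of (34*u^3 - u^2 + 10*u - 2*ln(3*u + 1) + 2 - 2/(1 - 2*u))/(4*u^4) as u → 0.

Substitution gives 0/0 (the numerator vanishes to order 4).
Expand each term to order u^4: the coefficient of u^4 in -2·ln(1 + 3u) is 81/2 and in -2·1/(1 - 2u) is -32.
Lower-order terms cancel with the polynomial part, so the numerator is (17/2)·u^4 + o(u^4), and the limit is (17/2)/(4) = 17/8.

17/8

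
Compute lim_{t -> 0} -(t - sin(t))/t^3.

Direct substitution gives 0/0.
Apply L'Hôpital: lim (1 - cos(t))/(-3*t^2), still 0/0.
Apply L'Hôpital: lim (sin(t))/(-6*t), still 0/0.
After 3 applications of L'Hôpital's rule the quotient is (cos(t))/(-6); substituting t = 0 gives -1/6.

-1/6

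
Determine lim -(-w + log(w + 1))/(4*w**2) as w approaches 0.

1/8

Direct substitution gives 0/0.
Apply L'Hôpital: lim (-1 + 1/(w + 1))/(-8*w), still 0/0.
After 2 applications of L'Hôpital's rule the quotient is (-1/(w + 1)^2)/(-8); substituting w = 0 gives 1/8.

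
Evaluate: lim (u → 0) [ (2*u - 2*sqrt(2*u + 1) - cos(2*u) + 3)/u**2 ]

Substitution gives 0/0 (the numerator vanishes to order 2).
Expand each term to order u^2: the coefficient of u^2 in -2·√(1 + 2u) is 1 and in −cos(2u) is 2.
Lower-order terms cancel with the polynomial part, so the numerator is (3)·u^2 + o(u^2), and the limit is (3)/(1) = 3.

3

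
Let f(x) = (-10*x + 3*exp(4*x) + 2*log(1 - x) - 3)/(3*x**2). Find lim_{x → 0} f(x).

Substitution gives 0/0 (the numerator vanishes to order 2).
Expand each term to order x^2: the coefficient of x^2 in 3·e^(4x) is 24 and in 2·ln(1 - x) is -1.
Lower-order terms cancel with the polynomial part, so the numerator is (23)·x^2 + o(x^2), and the limit is (23)/(3) = 23/3.

23/3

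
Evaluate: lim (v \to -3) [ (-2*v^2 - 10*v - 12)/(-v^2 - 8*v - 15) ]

-1

Direct substitution gives 0/0, so factor. Both numerator and denominator have (v + 3) as a factor.
After cancelling, the expression reduces to (-2*v - 4)/(-v - 5).
Substituting v = -3 gives -1.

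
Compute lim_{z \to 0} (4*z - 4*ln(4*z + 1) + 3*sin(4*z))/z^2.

Substitution gives 0/0 (the numerator vanishes to order 2).
Expand each term to order z^2: the coefficient of z^2 in 3·sin(4z) is 0 and in -4·ln(1 + 4z) is 32.
Lower-order terms cancel with the polynomial part, so the numerator is (32)·z^2 + o(z^2), and the limit is (32)/(1) = 32.

32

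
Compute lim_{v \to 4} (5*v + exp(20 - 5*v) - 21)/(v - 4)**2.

Direct substitution gives 0/0.
Apply L'Hôpital: lim (5 - 5*e^(20 - 5*v))/(2*v - 8), still 0/0.
After 2 applications of L'Hôpital's rule the quotient is (25*e^(20 - 5*v))/(2); substituting v = 4 gives 25/2.

25/2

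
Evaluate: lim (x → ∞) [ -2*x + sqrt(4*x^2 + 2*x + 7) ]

An ∞ − ∞ form. Rationalising with the conjugate, the difference becomes (2x + 7) / (√(4*x^2 + 2*x + 7) + 2x).
For large x the denominator behaves like 2·2x, so the quotient tends to 2/4 = 1/2.

1/2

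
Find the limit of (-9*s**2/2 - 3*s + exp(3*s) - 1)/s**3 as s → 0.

Direct substitution gives 0/0.
Apply L'Hôpital: lim (-9*s + 3*e^(3*s) - 3)/(3*s^2), still 0/0.
Apply L'Hôpital: lim (9*e^(3*s) - 9)/(6*s), still 0/0.
After 3 applications of L'Hôpital's rule the quotient is (27*e^(3*s))/(6); substituting s = 0 gives 9/2.

9/2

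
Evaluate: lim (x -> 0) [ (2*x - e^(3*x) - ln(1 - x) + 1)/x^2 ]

-4

Substitution gives 0/0 (the numerator vanishes to order 2).
Expand each term to order x^2: the coefficient of x^2 in −e^(3x) is -9/2 and in −ln(1 - x) is 1/2.
Lower-order terms cancel with the polynomial part, so the numerator is (-4)·x^2 + o(x^2), and the limit is (-4)/(1) = -4.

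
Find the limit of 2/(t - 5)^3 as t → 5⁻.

As t → 5⁻, (t - 5) → 0⁻, so (t - 5)^3 → 0⁻ and 2/(t - 5)^3 → -∞.

-∞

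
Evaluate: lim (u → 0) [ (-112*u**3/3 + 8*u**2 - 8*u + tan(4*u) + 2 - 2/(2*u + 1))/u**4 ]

-32

Substitution gives 0/0 (the numerator vanishes to order 4).
Expand each term to order u^4: the coefficient of u^4 in -2·1/(1 + 2u) is -32 and in tan(4u) is 0.
Lower-order terms cancel with the polynomial part, so the numerator is (-32)·u^4 + o(u^4), and the limit is (-32)/(1) = -32.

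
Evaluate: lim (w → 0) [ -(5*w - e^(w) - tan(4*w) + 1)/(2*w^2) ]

1/4

Substitution gives 0/0 (the numerator vanishes to order 2).
Expand each term to order w^2: the coefficient of w^2 in −e^(w) is -1/2 and in −tan(4w) is 0.
Lower-order terms cancel with the polynomial part, so the numerator is (-1/2)·w^2 + o(w^2), and the limit is (-1/2)/(-2) = 1/4.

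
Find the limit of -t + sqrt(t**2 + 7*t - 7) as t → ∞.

7/2

This has the form ∞ − ∞. Multiply and divide by the conjugate √(t^2 + 7*t - 7) + t.
That gives (7t - 7) / (√(t^2 + 7*t - 7) + t).
Divide numerator and denominator by t: the limit is 7/(2·1) = 7/2.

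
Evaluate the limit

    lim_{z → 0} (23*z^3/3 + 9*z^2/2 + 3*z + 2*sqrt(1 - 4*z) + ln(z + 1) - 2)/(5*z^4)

Substitution gives 0/0 (the numerator vanishes to order 4).
Expand each term to order z^4: the coefficient of z^4 in 2·√(1 - 4z) is -20 and in ln(1 + z) is -1/4.
Lower-order terms cancel with the polynomial part, so the numerator is (-81/4)·z^4 + o(z^4), and the limit is (-81/4)/(5) = -81/20.

-81/20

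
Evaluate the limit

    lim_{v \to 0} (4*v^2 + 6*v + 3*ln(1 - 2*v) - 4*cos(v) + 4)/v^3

-8

Substitution gives 0/0 (the numerator vanishes to order 3).
Expand each term to order v^3: the coefficient of v^3 in 3·ln(1 - 2v) is -8 and in -4·cos(v) is 0.
Lower-order terms cancel with the polynomial part, so the numerator is (-8)·v^3 + o(v^3), and the limit is (-8)/(1) = -8.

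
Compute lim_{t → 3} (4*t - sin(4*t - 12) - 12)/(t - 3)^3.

32/3

Direct substitution gives 0/0.
Apply L'Hôpital: lim (4 - 4*cos(4*t - 12))/(3*(t - 3)^2), still 0/0.
Apply L'Hôpital: lim (16*sin(4*t - 12))/(6*t - 18), still 0/0.
After 3 applications of L'Hôpital's rule the quotient is (64*cos(4*t - 12))/(6); substituting t = 3 gives 32/3.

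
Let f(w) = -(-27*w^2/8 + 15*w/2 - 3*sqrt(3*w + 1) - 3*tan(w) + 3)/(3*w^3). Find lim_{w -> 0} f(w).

Substitution gives 0/0 (the numerator vanishes to order 3).
Expand each term to order w^3: the coefficient of w^3 in -3·√(1 + 3w) is -81/16 and in -3·tan(w) is -1.
Lower-order terms cancel with the polynomial part, so the numerator is (-97/16)·w^3 + o(w^3), and the limit is (-97/16)/(-3) = 97/48.

97/48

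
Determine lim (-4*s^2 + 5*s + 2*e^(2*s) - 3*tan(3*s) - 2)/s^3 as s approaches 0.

Substitution gives 0/0; apply L'Hôpital's rule 3 times.
After differentiating numerator and denominator 3 times the quotient is (16*e^(2*s) - 486*tan(3*s)^4 - 648*tan(3*s)^2 - 162)/(6); at s = 0 this is -73/3.

-73/3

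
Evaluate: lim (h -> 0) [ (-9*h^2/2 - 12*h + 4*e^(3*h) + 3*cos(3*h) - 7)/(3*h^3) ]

6

Substitution gives 0/0; apply L'Hôpital's rule 3 times.
After differentiating numerator and denominator 3 times the quotient is (108*e^(3*h) + 81*sin(3*h))/(18); at h = 0 this is 6.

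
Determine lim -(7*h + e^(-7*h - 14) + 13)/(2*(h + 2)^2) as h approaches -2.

-49/4

Direct substitution gives 0/0.
Apply L'Hôpital: lim (7 - 7*e^(-7*h - 14))/(-4*h - 8), still 0/0.
After 2 applications of L'Hôpital's rule the quotient is (49*e^(-7*h - 14))/(-4); substituting h = -2 gives -49/4.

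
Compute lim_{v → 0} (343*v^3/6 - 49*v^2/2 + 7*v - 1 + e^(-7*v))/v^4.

2401/24

Direct substitution gives 0/0.
Apply L'Hôpital: lim (343*v^2/2 - 49*v + 7 - 7*e^(-7*v))/(4*v^3), still 0/0.
Apply L'Hôpital: lim (343*v - 49 + 49*e^(-7*v))/(12*v^2), still 0/0.
Apply L'Hôpital: lim (343 - 343*e^(-7*v))/(24*v), still 0/0.
After 4 applications of L'Hôpital's rule the quotient is (2401*e^(-7*v))/(24); substituting v = 0 gives 2401/24.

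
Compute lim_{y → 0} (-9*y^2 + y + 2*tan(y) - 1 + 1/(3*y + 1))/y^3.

-79/3

Substitution gives 0/0; apply L'Hôpital's rule 3 times.
After differentiating numerator and denominator 3 times the quotient is (12*tan(y)^2/cos(y)^2 + 4/cos(y)^2 - 162/(3*y + 1)^4)/(6); at y = 0 this is -79/3.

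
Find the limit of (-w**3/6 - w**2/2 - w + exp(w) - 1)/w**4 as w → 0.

Direct substitution gives 0/0.
Apply L'Hôpital: lim (-w^2/2 - w + e^(w) - 1)/(4*w^3), still 0/0.
Apply L'Hôpital: lim (-w + e^(w) - 1)/(12*w^2), still 0/0.
Apply L'Hôpital: lim (e^(w) - 1)/(24*w), still 0/0.
After 4 applications of L'Hôpital's rule the quotient is (e^(w))/(24); substituting w = 0 gives 1/24.

1/24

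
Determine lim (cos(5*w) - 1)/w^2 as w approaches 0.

Direct substitution gives 0/0.
Apply L'Hôpital: lim (-5*sin(5*w))/(2*w), still 0/0.
After 2 applications of L'Hôpital's rule the quotient is (-25*cos(5*w))/(2); substituting w = 0 gives -25/2.

-25/2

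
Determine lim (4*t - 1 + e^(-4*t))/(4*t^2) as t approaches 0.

Direct substitution gives 0/0.
Apply L'Hôpital: lim (4 - 4*e^(-4*t))/(8*t), still 0/0.
After 2 applications of L'Hôpital's rule the quotient is (16*e^(-4*t))/(8); substituting t = 0 gives 2.

2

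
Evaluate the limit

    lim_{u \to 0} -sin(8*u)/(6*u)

-4/3

Substitution gives 0/0.
Write it as (8/(-6))·sin(8u)/(8u); since sin(θ)/θ → 1, the limit is -4/3.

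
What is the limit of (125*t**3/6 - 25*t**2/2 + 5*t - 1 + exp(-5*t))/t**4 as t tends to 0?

Direct substitution gives 0/0.
Apply L'Hôpital: lim (125*t^2/2 - 25*t + 5 - 5*e^(-5*t))/(4*t^3), still 0/0.
Apply L'Hôpital: lim (125*t - 25 + 25*e^(-5*t))/(12*t^2), still 0/0.
Apply L'Hôpital: lim (125 - 125*e^(-5*t))/(24*t), still 0/0.
After 4 applications of L'Hôpital's rule the quotient is (625*e^(-5*t))/(24); substituting t = 0 gives 625/24.

625/24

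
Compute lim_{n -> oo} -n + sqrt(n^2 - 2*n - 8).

This has the form ∞ − ∞. Multiply and divide by the conjugate √(n^2 - 2*n - 8) + n.
That gives (-2n - 8) / (√(n^2 - 2*n - 8) + n).
Divide numerator and denominator by n: the limit is -2/(2·1) = -1.

-1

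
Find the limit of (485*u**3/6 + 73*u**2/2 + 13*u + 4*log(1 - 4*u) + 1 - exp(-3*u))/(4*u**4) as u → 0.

Substitution gives 0/0 (the numerator vanishes to order 4).
Expand each term to order u^4: the coefficient of u^4 in −e^(-3u) is -27/8 and in 4·ln(1 - 4u) is -256.
Lower-order terms cancel with the polynomial part, so the numerator is (-2075/8)·u^4 + o(u^4), and the limit is (-2075/8)/(4) = -2075/32.

-2075/32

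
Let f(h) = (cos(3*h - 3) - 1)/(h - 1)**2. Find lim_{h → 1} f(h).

Direct substitution gives 0/0.
Apply L'Hôpital: lim (-3*sin(3*h - 3))/(2*h - 2), still 0/0.
After 2 applications of L'Hôpital's rule the quotient is (-9*cos(3*h - 3))/(2); substituting h = 1 gives -9/2.

-9/2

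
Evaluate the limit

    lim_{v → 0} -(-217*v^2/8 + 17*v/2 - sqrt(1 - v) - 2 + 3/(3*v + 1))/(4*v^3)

1295/64

Substitution gives 0/0; apply L'Hôpital's rule 3 times.
After differentiating numerator and denominator 3 times the quotient is (-486/(3*v + 1)^4 + 3/(8*(1 - v)^(5/2)))/(-24); at v = 0 this is 1295/64.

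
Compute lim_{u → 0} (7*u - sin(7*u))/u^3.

Direct substitution gives 0/0.
Apply L'Hôpital: lim (7 - 7*cos(7*u))/(3*u^2), still 0/0.
Apply L'Hôpital: lim (49*sin(7*u))/(6*u), still 0/0.
After 3 applications of L'Hôpital's rule the quotient is (343*cos(7*u))/(6); substituting u = 0 gives 343/6.

343/6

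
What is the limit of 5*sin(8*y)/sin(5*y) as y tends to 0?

8

Substitution gives 0/0.
Divide numerator and denominator by y: sin(8y)/y → 8 and sin(5y)/y → 5, so the limit is 5·8/5 = 8.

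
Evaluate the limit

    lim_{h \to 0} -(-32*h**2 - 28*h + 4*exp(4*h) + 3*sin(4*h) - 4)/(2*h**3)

-16/3

Substitution gives 0/0; apply L'Hôpital's rule 3 times.
After differentiating numerator and denominator 3 times the quotient is (256*e^(4*h) - 192*cos(4*h))/(-12); at h = 0 this is -16/3.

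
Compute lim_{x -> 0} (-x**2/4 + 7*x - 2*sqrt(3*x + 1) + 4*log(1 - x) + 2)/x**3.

Substitution gives 0/0; apply L'Hôpital's rule 3 times.
After differentiating numerator and denominator 3 times the quotient is (-81/(4*(3*x + 1)^(5/2)) + 8/(x - 1)^3)/(6); at x = 0 this is -113/24.

-113/24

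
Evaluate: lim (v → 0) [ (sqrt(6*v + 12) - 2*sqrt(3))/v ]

√(3)/2

Substitution gives 0/0. Multiply numerator and denominator by the conjugate √(12 + 6v) + √12.
The numerator becomes (12 + 6v) − 12 = 6v, so the expression simplifies to 6/(√(12 + 6v) + √12).
Letting v → 0 gives 6/(2√12) = √(3)/2.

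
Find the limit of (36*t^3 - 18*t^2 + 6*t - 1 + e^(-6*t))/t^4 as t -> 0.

Direct substitution gives 0/0.
Apply L'Hôpital: lim (108*t^2 - 36*t + 6 - 6*e^(-6*t))/(4*t^3), still 0/0.
Apply L'Hôpital: lim (216*t - 36 + 36*e^(-6*t))/(12*t^2), still 0/0.
Apply L'Hôpital: lim (216 - 216*e^(-6*t))/(24*t), still 0/0.
After 4 applications of L'Hôpital's rule the quotient is (1296*e^(-6*t))/(24); substituting t = 0 gives 54.

54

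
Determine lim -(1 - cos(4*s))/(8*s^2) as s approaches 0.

Substitution gives 0/0.
Use (1 − cos u)/u² → 1/2 with u = 4s: the limit is 4²/(2·(-8)) = -1.

-1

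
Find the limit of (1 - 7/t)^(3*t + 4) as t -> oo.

Let L be the limit and take ln: ln L = lim (3t + 4)·ln(1 - 7/t) = lim (3t + 4)·(-7/t + O(1/t²)) = -21.
Hence L = e^(-21).

e^(-21)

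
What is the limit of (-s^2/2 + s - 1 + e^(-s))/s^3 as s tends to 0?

Direct substitution gives 0/0.
Apply L'Hôpital: lim (-s + 1 - e^(-s))/(3*s^2), still 0/0.
Apply L'Hôpital: lim (-1 + e^(-s))/(6*s), still 0/0.
After 3 applications of L'Hôpital's rule the quotient is (-e^(-s))/(6); substituting s = 0 gives -1/6.

-1/6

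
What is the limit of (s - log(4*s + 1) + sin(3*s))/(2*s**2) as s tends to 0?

4

Substitution gives 0/0; apply L'Hôpital's rule 2 times.
After differentiating numerator and denominator 2 times the quotient is (-9*sin(3*s) + 16/(4*s + 1)^2)/(4); at s = 0 this is 4.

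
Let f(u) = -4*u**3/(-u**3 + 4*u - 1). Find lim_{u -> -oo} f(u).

Numerator and denominator both have degree 3.
Dividing every term by u^3, all lower-order terms vanish and the limit is the ratio of leading coefficients, -4/(-1) = 4.

4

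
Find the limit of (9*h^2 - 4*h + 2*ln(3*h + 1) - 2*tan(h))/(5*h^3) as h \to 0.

Substitution gives 0/0; apply L'Hôpital's rule 3 times.
After differentiating numerator and denominator 3 times the quotient is (8/cos(h)^2 - 12/cos(h)^4 + 108/(3*h + 1)^3)/(30); at h = 0 this is 52/15.

52/15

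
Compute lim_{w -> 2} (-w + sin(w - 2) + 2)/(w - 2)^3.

-1/6

Direct substitution gives 0/0.
Apply L'Hôpital: lim (cos(w - 2) - 1)/(3*(w - 2)^2), still 0/0.
Apply L'Hôpital: lim (-sin(w - 2))/(6*w - 12), still 0/0.
After 3 applications of L'Hôpital's rule the quotient is (-cos(w - 2))/(6); substituting w = 2 gives -1/6.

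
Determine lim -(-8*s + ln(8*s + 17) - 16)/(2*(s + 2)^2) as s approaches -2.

16

Direct substitution gives 0/0.
Apply L'Hôpital: lim (-8 + 8/(8*s + 17))/(-4*s - 8), still 0/0.
After 2 applications of L'Hôpital's rule the quotient is (-64/(8*s + 17)^2)/(-4); substituting s = -2 gives 16.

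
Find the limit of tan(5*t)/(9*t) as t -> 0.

5/9

Substitution gives 0/0.
Since tan(u)/u → 1 as u → 0, tan(5t)/(5t) → 1 and the limit is 5/9.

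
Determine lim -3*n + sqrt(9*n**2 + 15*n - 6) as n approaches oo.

5/2

This has the form ∞ − ∞. Multiply and divide by the conjugate √(9*n^2 + 15*n - 6) + 3n.
That gives (15n - 6) / (√(9*n^2 + 15*n - 6) + 3n).
Divide numerator and denominator by n: the limit is 15/(2·3) = 5/2.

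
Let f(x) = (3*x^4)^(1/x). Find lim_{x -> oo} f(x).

Base → ∞ and exponent → 0: an ∞^0 form.
Take logs: (1/x)·ln(3·x^4) = (ln 3 + 4·ln x)/x → 0.
So the limit is e^0 = 1.

1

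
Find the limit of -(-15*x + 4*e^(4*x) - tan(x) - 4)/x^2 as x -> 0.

-32

Substitution gives 0/0 (the numerator vanishes to order 2).
Expand each term to order x^2: the coefficient of x^2 in −tan(x) is 0 and in 4·e^(4x) is 32.
Lower-order terms cancel with the polynomial part, so the numerator is (32)·x^2 + o(x^2), and the limit is (32)/(-1) = -32.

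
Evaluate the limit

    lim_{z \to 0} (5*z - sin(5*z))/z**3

125/6

Direct substitution gives 0/0.
Apply L'Hôpital: lim (5 - 5*cos(5*z))/(3*z^2), still 0/0.
Apply L'Hôpital: lim (25*sin(5*z))/(6*z), still 0/0.
After 3 applications of L'Hôpital's rule the quotient is (125*cos(5*z))/(6); substituting z = 0 gives 125/6.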